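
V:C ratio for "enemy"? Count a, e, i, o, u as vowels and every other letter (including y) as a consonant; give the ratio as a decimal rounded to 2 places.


Word: "enemy"
Vowels (a,e,i,o,u): 2
Consonants: 3
Ratio = 2/3
= 0.67


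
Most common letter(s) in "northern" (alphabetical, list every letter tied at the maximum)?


Word: "northern"
Letter counts:
  'e': 1
  'h': 1
  'n': 2
  'o': 1
  'r': 2
  't': 1
Maximum count = 2
Most frequent = 'n', 'r' (2 times each)


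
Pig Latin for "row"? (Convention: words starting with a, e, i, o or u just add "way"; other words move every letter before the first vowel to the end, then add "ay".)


Word: "row"
Starts with consonant(s) → move to end, add 'ay'
Consonant cluster: "r"
Pig Latin = "owray"


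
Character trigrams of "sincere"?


Word: "sincere" (length 7)
Number of trigrams = 7 - 3 + 1 = 5
  Position 0: "sin"
  Position 1: "inc"
  Position 2: "nce"
  Position 3: "cer"
  Position 4: "ere"
Trigrams = "sin", "inc", "nce", "cer", "ere"


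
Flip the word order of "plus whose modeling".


Original: "plus whose modeling"
Words (1..n): plus | whose | modeling
Reversed (n..1): modeling | whose | plus
Result = "modeling whose plus"


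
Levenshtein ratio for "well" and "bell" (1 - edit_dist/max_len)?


Word 1: "well" (length 4)
Word 2: "bell" (length 4)
One optimal edit sequence:
  1. substitute 'w' -> 'b'  (+1)
  2. keep 'e'
  3. keep 'l'
  4. keep 'l'
Edit distance = 1
Max length = max(4, 4) = 4
Similarity = 1 - 1/4
= 0.7500


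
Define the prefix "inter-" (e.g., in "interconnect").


Prefix: inter-
As in: interconnect -> inter- + connect
Meaning = between


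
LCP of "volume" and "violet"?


Word 1: "volume"
Word 2: "violet"
Comparing from start:
  Pos 0: 'v' == 'v'
  Pos 1: 'o' != 'i' (stop)
LCP = "v" (length 1)


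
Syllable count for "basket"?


Word: "basket"
Syllable breakdown: bas-ket
Counting: 2 parts
= 2 syllables


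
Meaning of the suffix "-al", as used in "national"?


Suffix: -al
Example: national (nation + -al)
Meaning = relating to


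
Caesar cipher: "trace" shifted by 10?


Word: "trace"
Shift: 10
Each letter → (letter + shift) mod 26:
  't' (19) + 10 = 3 → 'd'
  'r' (17) + 10 = 1 → 'b'
  'a' (0) + 10 = 10 → 'k'
  'c' (2) + 10 = 12 → 'm'
  'e' (4) + 10 = 14 → 'o'
Result = "dbkmo"


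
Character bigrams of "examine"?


Word: "examine" (length 7)
Number of bigrams = 7 - 2 + 1 = 6
  Position 0: "ex"
  Position 1: "xa"
  Position 2: "am"
  Position 3: "mi"
  Position 4: "in"
  Position 5: "ne"
Bigrams = "ex", "xa", "am", "mi", "in", "ne"


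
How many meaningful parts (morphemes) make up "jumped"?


Word: "jumped"
Morphemes: jump / -ed
Each morpheme carries meaning
= 2 morphemes


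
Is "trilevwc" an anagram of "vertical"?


Word 1: "vertical" → sorted: aceilrtv
Word 2: "trilevwc" → sorted: ceilrtvw
Same letters? aceilrtv != ceilrtvw
Anagram = No


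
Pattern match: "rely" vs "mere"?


Pattern of "rely": [0, 1, 2, 3]
Pattern of "mere": [0, 1, 2, 1]
Patterns do not match
Same pattern = No


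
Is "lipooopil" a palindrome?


Word: "lipooopil"
Reversed: "lipooopil"
Forward == Backward? lipooopil == lipooopil
Palindrome = Yes


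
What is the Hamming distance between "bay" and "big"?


Comparing character by character (same length = 3):
  Pos 0: 'b' vs 'b' =
  Pos 1: 'a' vs 'i' !=
  Pos 2: 'y' vs 'g' !=
Hamming distance = 2


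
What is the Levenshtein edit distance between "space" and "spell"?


Word 1: "space" (length 5)
Word 2: "spell" (length 5)
One optimal edit sequence (insert/delete/substitute each cost 1):
  1. keep 's'
  2. keep 'p'
  3. substitute 'a' -> 'e'  (+1)
  4. substitute 'c' -> 'l'  (+1)
  5. substitute 'e' -> 'l'  (+1)
Total edit operations: 3
Edit distance = 3


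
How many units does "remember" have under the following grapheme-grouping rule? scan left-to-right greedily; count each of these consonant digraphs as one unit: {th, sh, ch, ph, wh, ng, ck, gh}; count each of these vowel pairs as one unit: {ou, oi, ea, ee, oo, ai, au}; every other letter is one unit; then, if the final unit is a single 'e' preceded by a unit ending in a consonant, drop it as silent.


Word: "remember" (8 letters)
Left-to-right scan:
  (1) 'r' (letter)
  (2) 'e' (letter)
  (3) 'm' (letter)
  (4) 'e' (letter)
  (5) 'm' (letter)
  (6) 'b' (letter)
  (7) 'e' (letter)
  (8) 'r' (letter)
Units from scan: 8
Sound units = 8 units


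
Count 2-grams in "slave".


Word: "slave" (length 5)
Number of 2-grams = length - 2 + 1 = 5 - 2 + 1
= 4


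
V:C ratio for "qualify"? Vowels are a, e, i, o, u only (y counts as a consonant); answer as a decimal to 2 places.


Word: "qualify"
Vowels (a,e,i,o,u): 3
Consonants: 4
Ratio = 3/4
= 0.75


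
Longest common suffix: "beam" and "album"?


Word 1: "beam"
Word 2: "album"
Comparing from end:
  Pos -1: 'm' == 'm'
  Pos -2: 'a' != 'u' (stop)
LCS = "m" (length 1)


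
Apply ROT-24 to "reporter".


Word: "reporter"
Shift: 24
Each letter → (letter + shift) mod 26:
  'r' (17) + 24 = 15 → 'p'
  'e' (4) + 24 = 2 → 'c'
  'p' (15) + 24 = 13 → 'n'
  'o' (14) + 24 = 12 → 'm'
  'r' (17) + 24 = 15 → 'p'
  't' (19) + 24 = 17 → 'r'
  'e' (4) + 24 = 2 → 'c'
  'r' (17) + 24 = 15 → 'p'
Result = "pcnmprcp"


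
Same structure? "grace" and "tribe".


Pattern of "grace": [0, 1, 2, 3, 4]
Pattern of "tribe": [0, 1, 2, 3, 4]
Patterns match
Same pattern = Yes


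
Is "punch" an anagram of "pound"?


Word 1: "pound" → sorted: dnopu
Word 2: "punch" → sorted: chnpu
Same letters? dnopu != chnpu
Anagram = No


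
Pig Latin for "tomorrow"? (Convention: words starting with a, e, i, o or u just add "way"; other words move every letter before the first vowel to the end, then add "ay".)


Word: "tomorrow"
Starts with consonant(s) → move to end, add 'ay'
Consonant cluster: "t"
Pig Latin = "omorrowtay"


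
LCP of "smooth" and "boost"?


Word 1: "smooth"
Word 2: "boost"
Comparing from start:
  Pos 0: 's' != 'b' (stop)
LCP = "" (length 0)


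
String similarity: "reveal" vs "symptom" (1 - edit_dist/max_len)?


Word 1: "reveal" (length 6)
Word 2: "symptom" (length 7)
One optimal edit sequence:
  1. insert 's'  (+1)
  2. substitute 'r' -> 'y'  (+1)
  3. substitute 'e' -> 'm'  (+1)
  4. substitute 'v' -> 'p'  (+1)
  5. substitute 'e' -> 't'  (+1)
  6. substitute 'a' -> 'o'  (+1)
  7. substitute 'l' -> 'm'  (+1)
Edit distance = 7
Max length = max(6, 7) = 7
Similarity = 1 - 7/7
= 0.0000


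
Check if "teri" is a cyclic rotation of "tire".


Word: "tire", Candidate: "teri"
Method: check if candidate is substring of word+word
"tiretire" contains "teri"? No
Is rotation = No


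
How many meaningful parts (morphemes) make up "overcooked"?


Word: "overcooked"
Morphemes: over- / cook / -ed
Each morpheme carries meaning
= 3 morphemes


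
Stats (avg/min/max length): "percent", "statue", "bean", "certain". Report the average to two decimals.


Lengths: "percent"=7, "statue"=6, "bean"=4, "certain"=7
Sum = 24, Count = 4
Average = 24/4 = 6.00
= avg=6.00, min=4, max=7


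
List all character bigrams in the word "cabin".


Word: "cabin" (length 5)
Number of bigrams = 5 - 2 + 1 = 4
  Position 0: "ca"
  Position 1: "ab"
  Position 2: "bi"
  Position 3: "in"
Bigrams = "ca", "ab", "bi", "in"


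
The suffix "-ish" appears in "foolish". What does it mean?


Suffix: -ish
Example: foolish = fool + -ish
Meaning = somewhat / having the qualities of


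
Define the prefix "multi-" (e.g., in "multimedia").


Prefix: multi-
Example: multimedia (multi- + media)
Meaning = many


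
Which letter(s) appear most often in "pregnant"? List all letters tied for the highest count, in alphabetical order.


Word: "pregnant"
Letter counts:
  'a': 1
  'e': 1
  'g': 1
  'n': 2
  'p': 1
  'r': 1
  't': 1
Maximum count = 2
Most frequent = 'n' (2 times each)


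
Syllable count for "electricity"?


Word: "electricity"
Syllable breakdown: e | lec | tric | i | ty
Counting: 5 parts
= 5 syllables


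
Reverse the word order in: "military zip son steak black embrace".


Original: "military zip son steak black embrace"
Words (1..n): military | zip | son | steak | black | embrace
Reversed (n..1): embrace | black | steak | son | zip | military
Result = "embrace black steak son zip military"


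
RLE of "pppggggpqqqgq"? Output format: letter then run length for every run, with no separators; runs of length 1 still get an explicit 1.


String: "pppggggpqqqgq"
Scanning for consecutive runs:
  'p' x 3
  'g' x 4
  'p' x 1
  'q' x 3
  'g' x 1
  'q' x 1
RLE = "p3g4p1q3g1q1"


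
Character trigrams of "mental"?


Word: "mental" (length 6)
Number of trigrams = 6 - 3 + 1 = 4
  Position 0: "men"
  Position 1: "ent"
  Position 2: "nta"
  Position 3: "tal"
Trigrams = "men", "ent", "nta", "tal"


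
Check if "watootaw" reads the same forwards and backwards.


Word: "watootaw"
Reversed: "watootaw"
Forward == Backward? watootaw == watootaw
Palindrome = Yes


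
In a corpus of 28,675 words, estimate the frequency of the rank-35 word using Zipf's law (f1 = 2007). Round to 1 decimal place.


Zipf's law: f(r) = f(1) / r
f(1) = 2007
f(35) = 2007 / 35
= 57.3 occurrences


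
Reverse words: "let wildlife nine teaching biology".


Original: "let wildlife nine teaching biology"
Words (1..n): let | wildlife | nine | teaching | biology
Reversed (n..1): biology | teaching | nine | wildlife | let
Result = "biology teaching nine wildlife let"


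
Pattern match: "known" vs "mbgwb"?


Pattern of "known": [0, 1, 2, 3, 1]
Pattern of "mbgwb": [0, 1, 2, 3, 1]
Patterns match
Same pattern = Yes


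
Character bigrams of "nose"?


Word: "nose" (length 4)
Number of bigrams = 4 - 2 + 1 = 3
  Position 0: "no"
  Position 1: "os"
  Position 2: "se"
Bigrams = "no", "os", "se"


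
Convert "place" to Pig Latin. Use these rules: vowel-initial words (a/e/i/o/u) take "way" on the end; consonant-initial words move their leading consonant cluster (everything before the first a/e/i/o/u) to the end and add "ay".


Word: "place"
Starts with consonant(s) → move to end, add 'ay'
Consonant cluster: "pl"
Pig Latin = "aceplay"


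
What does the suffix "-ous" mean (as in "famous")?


Suffix: -ous
As in: famous -> fame + -ous, with a spelling change
Meaning = having quality of


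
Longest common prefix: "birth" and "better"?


Word 1: "birth"
Word 2: "better"
Comparing from start:
  Pos 0: 'b' == 'b'
  Pos 1: 'i' != 'e' (stop)
LCP = "b" (length 1)


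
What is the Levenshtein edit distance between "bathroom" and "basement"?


Word 1: "bathroom" (length 8)
Word 2: "basement" (length 8)
One optimal edit sequence (insert/delete/substitute each cost 1):
  1. keep 'b'
  2. keep 'a'
  3. substitute 't' -> 's'  (+1)
  4. substitute 'h' -> 'e'  (+1)
  5. substitute 'r' -> 'm'  (+1)
  6. substitute 'o' -> 'e'  (+1)
  7. substitute 'o' -> 'n'  (+1)
  8. substitute 'm' -> 't'  (+1)
Total edit operations: 6
Edit distance = 6


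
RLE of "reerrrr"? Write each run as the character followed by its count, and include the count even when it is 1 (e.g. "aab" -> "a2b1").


String: "reerrrr"
Scanning for consecutive runs:
  'r' x 1
  'e' x 2
  'r' x 4
RLE = "r1e2r4"


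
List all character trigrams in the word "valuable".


Word: "valuable" (length 8)
Number of trigrams = 8 - 3 + 1 = 6
  Position 0: "val"
  Position 1: "alu"
  Position 2: "lua"
  Position 3: "uab"
  Position 4: "abl"
  Position 5: "ble"
Trigrams = "val", "alu", "lua", "uab", "abl", "ble"


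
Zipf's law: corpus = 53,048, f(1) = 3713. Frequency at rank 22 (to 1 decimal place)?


Zipf's law: f(r) = f(1) / r
f(1) = 3713
f(22) = 3713 / 22
= 168.8 occurrences


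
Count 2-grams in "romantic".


Word: "romantic" (length 8)
Number of 2-grams = length - 2 + 1 = 8 - 2 + 1
= 7


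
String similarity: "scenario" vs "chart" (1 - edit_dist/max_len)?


Word 1: "scenario" (length 8)
Word 2: "chart" (length 5)
One optimal edit sequence:
  1. delete 's'  (+1)
  2. keep 'c'
  3. delete 'e'  (+1)
  4. substitute 'n' -> 'h'  (+1)
  5. keep 'a'
  6. keep 'r'
  7. delete 'i'  (+1)
  8. substitute 'o' -> 't'  (+1)
Edit distance = 5
Max length = max(8, 5) = 8
Similarity = 1 - 5/8
= 0.3750


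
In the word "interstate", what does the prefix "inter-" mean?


Prefix: inter-
As in: interstate -> inter- + state
Meaning = between


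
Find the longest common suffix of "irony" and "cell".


Word 1: "irony"
Word 2: "cell"
Comparing from end:
  Pos -1: 'y' != 'l' (stop)
LCS = "" (length 0)


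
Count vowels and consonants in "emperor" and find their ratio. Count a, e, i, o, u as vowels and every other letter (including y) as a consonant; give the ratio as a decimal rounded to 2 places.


Word: "emperor"
Vowels (a,e,i,o,u): 3
Consonants: 4
Ratio = 3/4
= 0.75


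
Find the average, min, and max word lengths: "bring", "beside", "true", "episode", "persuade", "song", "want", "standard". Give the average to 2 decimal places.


Lengths: "bring"=5, "beside"=6, "true"=4, "episode"=7, "persuade"=8, "song"=4, "want"=4, "standard"=8
Sum = 46, Count = 8
Average = 46/8 = 5.75
= avg=5.75, min=4, max=8


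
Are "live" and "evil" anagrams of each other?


Word 1: "live" → sorted: eilv
Word 2: "evil" → sorted: eilv
Same letters? eilv == eilv
Anagram = Yes


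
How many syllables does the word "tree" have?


Word: "tree"
Syllable breakdown: tree
Counting: 1 part
= 1 syllable


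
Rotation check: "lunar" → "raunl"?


Word: "lunar", Candidate: "raunl"
Method: check if candidate is substring of word+word
"lunarlunar" contains "raunl"? No
Is rotation = No


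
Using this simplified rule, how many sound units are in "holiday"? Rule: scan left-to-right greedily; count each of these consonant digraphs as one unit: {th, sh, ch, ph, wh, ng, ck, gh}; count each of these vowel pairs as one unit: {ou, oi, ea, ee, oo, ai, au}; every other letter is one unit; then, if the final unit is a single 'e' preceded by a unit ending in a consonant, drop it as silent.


Word: "holiday" (7 letters)
Left-to-right scan:
  (1) 'h' (letter)
  (2) 'o' (letter)
  (3) 'l' (letter)
  (4) 'i' (letter)
  (5) 'd' (letter)
  (6) 'a' (letter)
  (7) 'y' (letter)
Units from scan: 7
Sound units = 7 units


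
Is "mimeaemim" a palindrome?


Word: "mimeaemim"
Reversed: "mimeaemim"
Forward == Backward? mimeaemim == mimeaemim
Palindrome = Yes


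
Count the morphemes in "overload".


Word: "overload"
Morphemes: over- + load
Each morpheme carries meaning
= 2 morphemes


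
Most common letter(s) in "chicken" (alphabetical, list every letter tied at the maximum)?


Word: "chicken"
Letter counts:
  'c': 2
  'e': 1
  'h': 1
  'i': 1
  'k': 1
  'n': 1
Maximum count = 2
Most frequent = 'c' (2 times each)


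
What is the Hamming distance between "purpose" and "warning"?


Comparing character by character (same length = 7):
  Pos 0: 'p' vs 'w' !=
  Pos 1: 'u' vs 'a' !=
  Pos 2: 'r' vs 'r' =
  Pos 3: 'p' vs 'n' !=
  Pos 4: 'o' vs 'i' !=
  Pos 5: 's' vs 'n' !=
  Pos 6: 'e' vs 'g' !=
Hamming distance = 6


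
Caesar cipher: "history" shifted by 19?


Word: "history"
Shift: 19
Each letter → (letter + shift) mod 26:
  'h' (7) + 19 = 0 → 'a'
  'i' (8) + 19 = 1 → 'b'
  's' (18) + 19 = 11 → 'l'
  't' (19) + 19 = 12 → 'm'
  'o' (14) + 19 = 7 → 'h'
  'r' (17) + 19 = 10 → 'k'
  'y' (24) + 19 = 17 → 'r'
Result = "ablmhkr"


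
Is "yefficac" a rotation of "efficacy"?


Word: "efficacy", Candidate: "yefficac"
Method: check if candidate is substring of word+word
"efficacyefficacy" contains "yefficac"? Yes
Is rotation = Yes


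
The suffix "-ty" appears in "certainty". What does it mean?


Suffix: -ty
As in: certainty -> certain + -ty
Meaning = quality of


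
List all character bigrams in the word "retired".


Word: "retired" (length 7)
Number of bigrams = 7 - 2 + 1 = 6
  Position 0: "re"
  Position 1: "et"
  Position 2: "ti"
  Position 3: "ir"
  Position 4: "re"
  Position 5: "ed"
Bigrams = "re", "et", "ti", "ir", "re", "ed"


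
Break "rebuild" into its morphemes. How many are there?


Word: "rebuild"
Morphemes: re- + build
Each morpheme carries meaning
= 2 morphemes


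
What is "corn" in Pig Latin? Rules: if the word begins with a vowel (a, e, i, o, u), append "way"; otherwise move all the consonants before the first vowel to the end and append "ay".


Word: "corn"
Starts with consonant(s) → move to end, add 'ay'
Consonant cluster: "c"
Pig Latin = "orncay"


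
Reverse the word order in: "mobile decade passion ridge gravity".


Original: "mobile decade passion ridge gravity"
Words (1..n): mobile | decade | passion | ridge | gravity
Reversed (n..1): gravity | ridge | passion | decade | mobile
Result = "gravity ridge passion decade mobile"


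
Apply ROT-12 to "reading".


Word: "reading"
Shift: 12
Each letter → (letter + shift) mod 26:
  'r' (17) + 12 = 3 → 'd'
  'e' (4) + 12 = 16 → 'q'
  'a' (0) + 12 = 12 → 'm'
  'd' (3) + 12 = 15 → 'p'
  'i' (8) + 12 = 20 → 'u'
  'n' (13) + 12 = 25 → 'z'
  'g' (6) + 12 = 18 → 's'
Result = "dqmpuzs"


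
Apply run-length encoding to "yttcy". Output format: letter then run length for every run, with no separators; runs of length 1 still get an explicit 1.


String: "yttcy"
Scanning for consecutive runs:
  'y' x 1
  't' x 2
  'c' x 1
  'y' x 1
RLE = "y1t2c1y1"


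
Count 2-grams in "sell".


Word: "sell" (length 4)
Number of 2-grams = length - 2 + 1 = 4 - 2 + 1
= 3


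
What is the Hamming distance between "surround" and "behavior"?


Comparing character by character (same length = 8):
  Pos 0: 's' vs 'b' !=
  Pos 1: 'u' vs 'e' !=
  Pos 2: 'r' vs 'h' !=
  Pos 3: 'r' vs 'a' !=
  Pos 4: 'o' vs 'v' !=
  Pos 5: 'u' vs 'i' !=
  Pos 6: 'n' vs 'o' !=
  Pos 7: 'd' vs 'r' !=
Hamming distance = 8


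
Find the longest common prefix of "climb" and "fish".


Word 1: "climb"
Word 2: "fish"
Comparing from start:
  Pos 0: 'c' != 'f' (stop)
LCP = "" (length 0)


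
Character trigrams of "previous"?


Word: "previous" (length 8)
Number of trigrams = 8 - 3 + 1 = 6
  Position 0: "pre"
  Position 1: "rev"
  Position 2: "evi"
  Position 3: "vio"
  Position 4: "iou"
  Position 5: "ous"
Trigrams = "pre", "rev", "evi", "vio", "iou", "ous"


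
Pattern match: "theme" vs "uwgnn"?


Pattern of "theme": [0, 1, 2, 3, 2]
Pattern of "uwgnn": [0, 1, 2, 3, 3]
Patterns do not match
Same pattern = No


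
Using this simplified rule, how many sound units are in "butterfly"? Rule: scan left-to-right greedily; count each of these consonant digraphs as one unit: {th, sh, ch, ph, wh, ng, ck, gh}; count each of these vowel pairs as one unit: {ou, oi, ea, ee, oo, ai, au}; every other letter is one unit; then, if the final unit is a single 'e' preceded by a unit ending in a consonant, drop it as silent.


Word: "butterfly" (9 letters)
Left-to-right scan:
  1. 'b' (letter)
  2. 'u' (letter)
  3. 't' (letter)
  4. 't' (letter)
  5. 'e' (letter)
  6. 'r' (letter)
  7. 'f' (letter)
  8. 'l' (letter)
  9. 'y' (letter)
Units from scan: 9
Sound units = 9 units


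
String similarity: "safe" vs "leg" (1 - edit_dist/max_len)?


Word 1: "safe" (length 4)
Word 2: "leg" (length 3)
One optimal edit sequence:
  1. delete 's'  (+1)
  2. substitute 'a' -> 'l'  (+1)
  3. substitute 'f' -> 'e'  (+1)
  4. substitute 'e' -> 'g'  (+1)
Edit distance = 4
Max length = max(4, 3) = 4
Similarity = 1 - 4/4
= 0.0000


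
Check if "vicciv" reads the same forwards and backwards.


Word: "vicciv"
Reversed: "vicciv"
Forward == Backward? vicciv == vicciv
Palindrome = Yes


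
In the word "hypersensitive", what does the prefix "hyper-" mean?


Prefix: hyper-
Example: hypersensitive = hyper- + sensitive
Meaning = over / excessive


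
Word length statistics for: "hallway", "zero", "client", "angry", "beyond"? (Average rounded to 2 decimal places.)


Lengths: "hallway"=7, "zero"=4, "client"=6, "angry"=5, "beyond"=6
Sum = 28, Count = 5
Average = 28/5 = 5.60
= avg=5.60, min=4, max=7


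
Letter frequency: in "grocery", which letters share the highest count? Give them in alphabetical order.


Word: "grocery"
Letter counts:
  'c': 1
  'e': 1
  'g': 1
  'o': 1
  'r': 2
  'y': 1
Maximum count = 2
Most frequent = 'r' (2 times each)


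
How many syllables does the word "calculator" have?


Word: "calculator"
Syllable breakdown: cal | cu | la | tor
Counting: 4 parts
= 4 syllables


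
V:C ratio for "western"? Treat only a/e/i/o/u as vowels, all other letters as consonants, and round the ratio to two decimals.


Word: "western"
Vowels (a,e,i,o,u): 2
Consonants: 5
Ratio = 2/5
= 0.40


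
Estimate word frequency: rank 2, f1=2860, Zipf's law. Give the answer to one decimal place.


Zipf's law: f(r) = f(1) / r
f(1) = 2860
f(2) = 2860 / 2
= 1430.0 occurrences


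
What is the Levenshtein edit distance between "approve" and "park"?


Word 1: "approve" (length 7)
Word 2: "park" (length 4)
One optimal edit sequence (insert/delete/substitute each cost 1):
  1. delete 'a'  (+1)
  2. keep 'p'
  3. substitute 'p' -> 'a'  (+1)
  4. keep 'r'
  5. delete 'o'  (+1)
  6. delete 'v'  (+1)
  7. substitute 'e' -> 'k'  (+1)
Total edit operations: 5
Edit distance = 5


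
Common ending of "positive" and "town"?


Word 1: "positive"
Word 2: "town"
Comparing from end:
  Pos -1: 'e' != 'n' (stop)
LCS = "" (length 0)


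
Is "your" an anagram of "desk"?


Word 1: "desk" → sorted: deks
Word 2: "your" → sorted: oruy
Same letters? deks != oruy
Anagram = No


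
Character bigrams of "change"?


Word: "change" (length 6)
Number of bigrams = 6 - 2 + 1 = 5
  Position 0: "ch"
  Position 1: "ha"
  Position 2: "an"
  Position 3: "ng"
  Position 4: "ge"
Bigrams = "ch", "ha", "an", "ng", "ge"


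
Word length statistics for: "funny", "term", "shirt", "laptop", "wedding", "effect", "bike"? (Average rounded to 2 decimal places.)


Lengths: "funny"=5, "term"=4, "shirt"=5, "laptop"=6, "wedding"=7, "effect"=6, "bike"=4
Sum = 37, Count = 7
Average = 37/7 = 5.29
= avg=5.29, min=4, max=7


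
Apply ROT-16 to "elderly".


Word: "elderly"
Shift: 16
Each letter → (letter + shift) mod 26:
  'e' (4) + 16 = 20 → 'u'
  'l' (11) + 16 = 1 → 'b'
  'd' (3) + 16 = 19 → 't'
  'e' (4) + 16 = 20 → 'u'
  'r' (17) + 16 = 7 → 'h'
  'l' (11) + 16 = 1 → 'b'
  'y' (24) + 16 = 14 → 'o'
Result = "ubtuhbo"


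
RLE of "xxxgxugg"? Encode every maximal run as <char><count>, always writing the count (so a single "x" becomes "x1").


String: "xxxgxugg"
Scanning for consecutive runs:
  'x' x 3
  'g' x 1
  'x' x 1
  'u' x 1
  'g' x 2
RLE = "x3g1x1u1g2"


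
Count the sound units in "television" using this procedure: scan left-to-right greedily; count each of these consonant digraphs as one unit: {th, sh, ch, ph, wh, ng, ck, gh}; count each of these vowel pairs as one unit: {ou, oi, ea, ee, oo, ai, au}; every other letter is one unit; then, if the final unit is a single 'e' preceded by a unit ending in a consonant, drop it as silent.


Word: "television" (10 letters)
Left-to-right scan:
  1. 't' (letter)
  2. 'e' (letter)
  3. 'l' (letter)
  4. 'e' (letter)
  5. 'v' (letter)
  6. 'i' (letter)
  7. 's' (letter)
  8. 'i' (letter)
  9. 'o' (letter)
  10. 'n' (letter)
Units from scan: 10
Sound units = 10 units


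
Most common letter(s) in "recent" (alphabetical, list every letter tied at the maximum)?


Word: "recent"
Letter counts:
  'c': 1
  'e': 2
  'n': 1
  'r': 1
  't': 1
Maximum count = 2
Most frequent = 'e' (2 times each)


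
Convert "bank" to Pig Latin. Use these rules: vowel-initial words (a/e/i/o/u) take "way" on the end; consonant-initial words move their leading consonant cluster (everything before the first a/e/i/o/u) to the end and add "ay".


Word: "bank"
Starts with consonant(s) → move to end, add 'ay'
Consonant cluster: "b"
Pig Latin = "ankbay"


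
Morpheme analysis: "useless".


Word: "useless"
Morphemes: use + -less
Each morpheme carries meaning
= 2 morphemes


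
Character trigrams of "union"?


Word: "union" (length 5)
Number of trigrams = 5 - 3 + 1 = 3
  Position 0: "uni"
  Position 1: "nio"
  Position 2: "ion"
Trigrams = "uni", "nio", "ion"


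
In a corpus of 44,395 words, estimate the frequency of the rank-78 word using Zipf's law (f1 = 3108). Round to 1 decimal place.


Zipf's law: f(r) = f(1) / r
f(1) = 3108
f(78) = 3108 / 78
= 39.8 occurrences


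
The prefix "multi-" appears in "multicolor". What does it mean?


Prefix: multi-
Example: multicolor = multi- + color
Meaning = many


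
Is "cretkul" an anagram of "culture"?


Word 1: "culture" → sorted: celrtuu
Word 2: "cretkul" → sorted: ceklrtu
Same letters? celrtuu != ceklrtu
Anagram = No


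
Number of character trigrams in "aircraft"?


Word: "aircraft" (length 8)
Number of 3-grams = length - 3 + 1 = 8 - 3 + 1
= 6


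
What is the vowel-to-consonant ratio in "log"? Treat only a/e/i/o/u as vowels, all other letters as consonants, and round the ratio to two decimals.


Word: "log"
Vowels (a,e,i,o,u): 1
Consonants: 2
Ratio = 1/2
= 0.50


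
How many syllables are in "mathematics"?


Word: "mathematics"
Syllable breakdown: math-e-mat-ics
Counting: 4 parts
= 4 syllables


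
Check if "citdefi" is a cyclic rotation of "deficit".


Word: "deficit", Candidate: "citdefi"
Method: check if candidate is substring of word+word
"deficitdeficit" contains "citdefi"? Yes
Is rotation = Yes


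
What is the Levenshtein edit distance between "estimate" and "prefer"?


Word 1: "estimate" (length 8)
Word 2: "prefer" (length 6)
One optimal edit sequence (insert/delete/substitute each cost 1):
  1. delete 'e'  (+1)
  2. delete 's'  (+1)
  3. substitute 't' -> 'p'  (+1)
  4. substitute 'i' -> 'r'  (+1)
  5. substitute 'm' -> 'e'  (+1)
  6. substitute 'a' -> 'f'  (+1)
  7. substitute 't' -> 'e'  (+1)
  8. substitute 'e' -> 'r'  (+1)
Total edit operations: 8
Edit distance = 8


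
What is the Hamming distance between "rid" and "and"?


Comparing character by character (same length = 3):
  Pos 0: 'r' vs 'a' !=
  Pos 1: 'i' vs 'n' !=
  Pos 2: 'd' vs 'd' =
Hamming distance = 2


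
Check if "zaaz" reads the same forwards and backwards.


Word: "zaaz"
Reversed: "zaaz"
Forward == Backward? zaaz == zaaz
Palindrome = Yes


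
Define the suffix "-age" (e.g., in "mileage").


Suffix: -age
Example: mileage (mile + -age)
Meaning = result / collection


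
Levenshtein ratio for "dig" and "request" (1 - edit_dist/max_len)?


Word 1: "dig" (length 3)
Word 2: "request" (length 7)
One optimal edit sequence:
  1. insert 'r'  (+1)
  2. insert 'e'  (+1)
  3. insert 'q'  (+1)
  4. insert 'u'  (+1)
  5. substitute 'd' -> 'e'  (+1)
  6. substitute 'i' -> 's'  (+1)
  7. substitute 'g' -> 't'  (+1)
Edit distance = 7
Max length = max(3, 7) = 7
Similarity = 1 - 7/7
= 0.0000


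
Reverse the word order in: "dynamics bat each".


Original: "dynamics bat each"
Words (1..n): dynamics | bat | each
Reversed (n..1): each | bat | dynamics
Result = "each bat dynamics"


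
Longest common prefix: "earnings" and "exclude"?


Word 1: "earnings"
Word 2: "exclude"
Comparing from start:
  Pos 0: 'e' == 'e'
  Pos 1: 'a' != 'x' (stop)
LCP = "e" (length 1)


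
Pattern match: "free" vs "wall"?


Pattern of "free": [0, 1, 2, 2]
Pattern of "wall": [0, 1, 2, 2]
Patterns match
Same pattern = Yes


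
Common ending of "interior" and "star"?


Word 1: "interior"
Word 2: "star"
Comparing from end:
  Pos -1: 'r' == 'r'
  Pos -2: 'o' != 'a' (stop)
LCS = "r" (length 1)


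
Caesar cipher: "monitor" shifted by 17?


Word: "monitor"
Shift: 17
Each letter → (letter + shift) mod 26:
  'm' (12) + 17 = 3 → 'd'
  'o' (14) + 17 = 5 → 'f'
  'n' (13) + 17 = 4 → 'e'
  'i' (8) + 17 = 25 → 'z'
  't' (19) + 17 = 10 → 'k'
  'o' (14) + 17 = 5 → 'f'
  'r' (17) + 17 = 8 → 'i'
Result = "dfezkfi"


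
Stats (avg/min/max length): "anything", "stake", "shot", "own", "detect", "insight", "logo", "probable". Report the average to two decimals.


Lengths: "anything"=8, "stake"=5, "shot"=4, "own"=3, "detect"=6, "insight"=7, "logo"=4, "probable"=8
Sum = 45, Count = 8
Average = 45/8 = 5.63
= avg=5.63, min=3, max=8


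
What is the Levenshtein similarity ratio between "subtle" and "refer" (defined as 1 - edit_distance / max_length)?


Word 1: "subtle" (length 6)
Word 2: "refer" (length 5)
One optimal edit sequence:
  1. delete 's'  (+1)
  2. substitute 'u' -> 'r'  (+1)
  3. substitute 'b' -> 'e'  (+1)
  4. substitute 't' -> 'f'  (+1)
  5. substitute 'l' -> 'e'  (+1)
  6. substitute 'e' -> 'r'  (+1)
Edit distance = 6
Max length = max(6, 5) = 6
Similarity = 1 - 6/6
= 0.0000


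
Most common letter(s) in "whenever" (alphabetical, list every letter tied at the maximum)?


Word: "whenever"
Letter counts:
  'e': 3
  'h': 1
  'n': 1
  'r': 1
  'v': 1
  'w': 1
Maximum count = 3
Most frequent = 'e' (3 times each)


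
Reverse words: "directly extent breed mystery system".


Original: "directly extent breed mystery system"
Words (1..n): directly | extent | breed | mystery | system
Reversed (n..1): system | mystery | breed | extent | directly
Result = "system mystery breed extent directly"


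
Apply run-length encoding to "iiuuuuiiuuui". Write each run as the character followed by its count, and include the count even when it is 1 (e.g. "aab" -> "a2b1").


String: "iiuuuuiiuuui"
Scanning for consecutive runs:
  'i' x 2
  'u' x 4
  'i' x 2
  'u' x 3
  'i' x 1
RLE = "i2u4i2u3i1"


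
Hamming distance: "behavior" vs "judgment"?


Comparing character by character (same length = 8):
  Pos 0: 'b' vs 'j' !=
  Pos 1: 'e' vs 'u' !=
  Pos 2: 'h' vs 'd' !=
  Pos 3: 'a' vs 'g' !=
  Pos 4: 'v' vs 'm' !=
  Pos 5: 'i' vs 'e' !=
  Pos 6: 'o' vs 'n' !=
  Pos 7: 'r' vs 't' !=
Hamming distance = 8


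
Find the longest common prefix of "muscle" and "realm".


Word 1: "muscle"
Word 2: "realm"
Comparing from start:
  Pos 0: 'm' != 'r' (stop)
LCP = "" (length 0)


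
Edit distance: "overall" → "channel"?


Word 1: "overall" (length 7)
Word 2: "channel" (length 7)
One optimal edit sequence (insert/delete/substitute each cost 1):
  1. substitute 'o' -> 'c'  (+1)
  2. substitute 'v' -> 'h'  (+1)
  3. substitute 'e' -> 'a'  (+1)
  4. substitute 'r' -> 'n'  (+1)
  5. substitute 'a' -> 'n'  (+1)
  6. substitute 'l' -> 'e'  (+1)
  7. keep 'l'
Total edit operations: 6
Edit distance = 6


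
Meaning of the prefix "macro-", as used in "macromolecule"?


Prefix: macro-
Example: macromolecule = macro- + molecule
Meaning = large


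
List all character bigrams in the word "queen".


Word: "queen" (length 5)
Number of bigrams = 5 - 2 + 1 = 4
  Position 0: "qu"
  Position 1: "ue"
  Position 2: "ee"
  Position 3: "en"
Bigrams = "qu", "ue", "ee", "en"


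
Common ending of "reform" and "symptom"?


Word 1: "reform"
Word 2: "symptom"
Comparing from end:
  Pos -1: 'm' == 'm'
  Pos -2: 'r' != 'o' (stop)
LCS = "m" (length 1)


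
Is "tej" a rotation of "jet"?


Word: "jet", Candidate: "tej"
Method: check if candidate is substring of word+word
"jetjet" contains "tej"? No
Is rotation = No


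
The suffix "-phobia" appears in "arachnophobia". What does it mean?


Suffix: -phobia
As in: arachnophobia -> arachno- + -phobia
Meaning = fear of


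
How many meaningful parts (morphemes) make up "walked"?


Word: "walked"
Morphemes: walk + -ed
Each morpheme carries meaning
= 2 morphemes


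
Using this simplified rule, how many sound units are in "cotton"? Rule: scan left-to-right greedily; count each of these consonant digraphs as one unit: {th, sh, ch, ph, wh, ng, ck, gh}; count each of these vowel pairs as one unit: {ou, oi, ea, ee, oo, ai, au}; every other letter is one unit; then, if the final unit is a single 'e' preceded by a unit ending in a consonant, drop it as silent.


Word: "cotton" (6 letters)
Left-to-right scan:
  [1] 'c' (letter)
  [2] 'o' (letter)
  [3] 't' (letter)
  [4] 't' (letter)
  [5] 'o' (letter)
  [6] 'n' (letter)
Units from scan: 6
Sound units = 6 units


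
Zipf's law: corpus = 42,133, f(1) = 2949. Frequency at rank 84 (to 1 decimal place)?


Zipf's law: f(r) = f(1) / r
f(1) = 2949
f(84) = 2949 / 84
= 35.1 occurrences


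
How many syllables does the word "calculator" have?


Word: "calculator"
Syllable breakdown: cal | cu | la | tor
Counting: 4 parts
= 4 syllables


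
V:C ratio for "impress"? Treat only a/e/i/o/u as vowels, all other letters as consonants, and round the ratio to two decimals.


Word: "impress"
Vowels (a,e,i,o,u): 2
Consonants: 5
Ratio = 2/5
= 0.40


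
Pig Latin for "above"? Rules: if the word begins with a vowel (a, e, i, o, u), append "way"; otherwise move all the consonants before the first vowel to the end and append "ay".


Word: "above"
Starts with vowel → add 'way'
Pig Latin = "aboveway"


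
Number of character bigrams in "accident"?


Word: "accident" (length 8)
Number of 2-grams = length - 2 + 1 = 8 - 2 + 1
= 7


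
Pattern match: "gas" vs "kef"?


Pattern of "gas": [0, 1, 2]
Pattern of "kef": [0, 1, 2]
Patterns match
Same pattern = Yes


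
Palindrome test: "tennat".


Word: "tennat"
Reversed: "tannet"
Forward == Backward? tennat != tannet
Palindrome = No


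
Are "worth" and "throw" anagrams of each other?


Word 1: "worth" → sorted: hortw
Word 2: "throw" → sorted: hortw
Same letters? hortw == hortw
Anagram = Yes


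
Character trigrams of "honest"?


Word: "honest" (length 6)
Number of trigrams = 6 - 3 + 1 = 4
  Position 0: "hon"
  Position 1: "one"
  Position 2: "nes"
  Position 3: "est"
Trigrams = "hon", "one", "nes", "est"


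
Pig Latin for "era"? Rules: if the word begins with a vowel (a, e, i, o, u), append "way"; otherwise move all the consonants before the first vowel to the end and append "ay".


Word: "era"
Starts with vowel → add 'way'
Pig Latin = "eraway"


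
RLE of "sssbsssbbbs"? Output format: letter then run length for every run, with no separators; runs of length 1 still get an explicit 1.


String: "sssbsssbbbs"
Scanning for consecutive runs:
  's' x 3
  'b' x 1
  's' x 3
  'b' x 3
  's' x 1
RLE = "s3b1s3b3s1"


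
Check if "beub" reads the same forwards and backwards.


Word: "beub"
Reversed: "bueb"
Forward == Backward? beub != bueb
Palindrome = No


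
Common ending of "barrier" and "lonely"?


Word 1: "barrier"
Word 2: "lonely"
Comparing from end:
  Pos -1: 'r' != 'y' (stop)
LCS = "" (length 0)


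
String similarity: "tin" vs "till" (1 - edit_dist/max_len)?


Word 1: "tin" (length 3)
Word 2: "till" (length 4)
One optimal edit sequence:
  1. keep 't'
  2. keep 'i'
  3. insert 'l'  (+1)
  4. substitute 'n' -> 'l'  (+1)
Edit distance = 2
Max length = max(3, 4) = 4
Similarity = 1 - 2/4
= 0.5000


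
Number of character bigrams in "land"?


Word: "land" (length 4)
Number of 2-grams = length - 2 + 1 = 4 - 2 + 1
= 3


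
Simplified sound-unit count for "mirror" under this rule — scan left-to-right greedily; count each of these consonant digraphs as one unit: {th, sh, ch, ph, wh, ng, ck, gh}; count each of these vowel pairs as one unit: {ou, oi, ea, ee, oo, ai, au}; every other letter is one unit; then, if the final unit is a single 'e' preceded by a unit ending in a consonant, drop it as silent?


Word: "mirror" (6 letters)
Left-to-right scan:
  (1) 'm' (letter)
  (2) 'i' (letter)
  (3) 'r' (letter)
  (4) 'r' (letter)
  (5) 'o' (letter)
  (6) 'r' (letter)
Units from scan: 6
Sound units = 6 units


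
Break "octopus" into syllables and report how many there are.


Word: "octopus"
Syllable breakdown: oc · to · pus
Counting: 3 parts
= 3 syllables


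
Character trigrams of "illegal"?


Word: "illegal" (length 7)
Number of trigrams = 7 - 3 + 1 = 5
  Position 0: "ill"
  Position 1: "lle"
  Position 2: "leg"
  Position 3: "ega"
  Position 4: "gal"
Trigrams = "ill", "lle", "leg", "ega", "gal"


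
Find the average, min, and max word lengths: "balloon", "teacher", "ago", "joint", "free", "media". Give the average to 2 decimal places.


Lengths: "balloon"=7, "teacher"=7, "ago"=3, "joint"=5, "free"=4, "media"=5
Sum = 31, Count = 6
Average = 31/6 = 5.17
= avg=5.17, min=3, max=7


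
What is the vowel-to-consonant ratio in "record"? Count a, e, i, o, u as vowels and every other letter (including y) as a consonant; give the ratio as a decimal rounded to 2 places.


Word: "record"
Vowels (a,e,i,o,u): 2
Consonants: 4
Ratio = 2/4
= 0.50


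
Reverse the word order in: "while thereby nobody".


Original: "while thereby nobody"
Words (1..n): while | thereby | nobody
Reversed (n..1): nobody | thereby | while
Result = "nobody thereby while"


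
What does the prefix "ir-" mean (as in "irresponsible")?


Prefix: ir-
Example: irresponsible (ir- + responsible)
Meaning = not


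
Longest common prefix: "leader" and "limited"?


Word 1: "leader"
Word 2: "limited"
Comparing from start:
  Pos 0: 'l' == 'l'
  Pos 1: 'e' != 'i' (stop)
LCP = "l" (length 1)


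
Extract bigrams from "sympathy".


Word: "sympathy" (length 8)
Number of bigrams = 8 - 2 + 1 = 7
  Position 0: "sy"
  Position 1: "ym"
  Position 2: "mp"
  Position 3: "pa"
  Position 4: "at"
  Position 5: "th"
  Position 6: "hy"
Bigrams = "sy", "ym", "mp", "pa", "at", "th", "hy"


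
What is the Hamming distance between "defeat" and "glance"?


Comparing character by character (same length = 6):
  Pos 0: 'd' vs 'g' !=
  Pos 1: 'e' vs 'l' !=
  Pos 2: 'f' vs 'a' !=
  Pos 3: 'e' vs 'n' !=
  Pos 4: 'a' vs 'c' !=
  Pos 5: 't' vs 'e' !=
Hamming distance = 6


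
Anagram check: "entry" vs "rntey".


Word 1: "entry" → sorted: enrty
Word 2: "rntey" → sorted: enrty
Same letters? enrty == enrty
Anagram = Yes


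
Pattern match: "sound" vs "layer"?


Pattern of "sound": [0, 1, 2, 3, 4]
Pattern of "layer": [0, 1, 2, 3, 4]
Patterns match
Same pattern = Yes


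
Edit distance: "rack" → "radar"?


Word 1: "rack" (length 4)
Word 2: "radar" (length 5)
One optimal edit sequence (insert/delete/substitute each cost 1):
  1. keep 'r'
  2. keep 'a'
  3. insert 'd'  (+1)
  4. substitute 'c' -> 'a'  (+1)
  5. substitute 'k' -> 'r'  (+1)
Total edit operations: 3
Edit distance = 3


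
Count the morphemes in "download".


Word: "download"
Morphemes: down- | load
Each morpheme carries meaning
= 2 morphemes


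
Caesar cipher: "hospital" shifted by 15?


Word: "hospital"
Shift: 15
Each letter → (letter + shift) mod 26:
  'h' (7) + 15 = 22 → 'w'
  'o' (14) + 15 = 3 → 'd'
  's' (18) + 15 = 7 → 'h'
  'p' (15) + 15 = 4 → 'e'
  'i' (8) + 15 = 23 → 'x'
  't' (19) + 15 = 8 → 'i'
  'a' (0) + 15 = 15 → 'p'
  'l' (11) + 15 = 0 → 'a'
Result = "wdhexipa"


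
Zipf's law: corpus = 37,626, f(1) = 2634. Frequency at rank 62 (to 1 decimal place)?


Zipf's law: f(r) = f(1) / r
f(1) = 2634
f(62) = 2634 / 62
= 42.5 occurrences


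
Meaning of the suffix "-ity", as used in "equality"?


Suffix: -ity
Example: equality = equal + -ity
Meaning = quality of


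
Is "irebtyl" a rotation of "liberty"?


Word: "liberty", Candidate: "irebtyl"
Method: check if candidate is substring of word+word
"libertyliberty" contains "irebtyl"? No
Is rotation = No


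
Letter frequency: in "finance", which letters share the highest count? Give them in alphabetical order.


Word: "finance"
Letter counts:
  'a': 1
  'c': 1
  'e': 1
  'f': 1
  'i': 1
  'n': 2
Maximum count = 2
Most frequent = 'n' (2 times each)


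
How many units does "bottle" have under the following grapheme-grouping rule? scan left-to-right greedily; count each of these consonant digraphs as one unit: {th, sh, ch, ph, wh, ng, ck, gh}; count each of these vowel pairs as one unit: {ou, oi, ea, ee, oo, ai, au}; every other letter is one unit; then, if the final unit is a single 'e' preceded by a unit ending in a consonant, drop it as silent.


Word: "bottle" (6 letters)
Left-to-right scan:
  [1] 'b' (letter)
  [2] 'o' (letter)
  [3] 't' (letter)
  [4] 't' (letter)
  [5] 'l' (letter)
  [6] 'e' (letter)
Units from scan: 6
Final unit is 'e' after a consonant -> drop as silent (-1)
Sound units = 5 units
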